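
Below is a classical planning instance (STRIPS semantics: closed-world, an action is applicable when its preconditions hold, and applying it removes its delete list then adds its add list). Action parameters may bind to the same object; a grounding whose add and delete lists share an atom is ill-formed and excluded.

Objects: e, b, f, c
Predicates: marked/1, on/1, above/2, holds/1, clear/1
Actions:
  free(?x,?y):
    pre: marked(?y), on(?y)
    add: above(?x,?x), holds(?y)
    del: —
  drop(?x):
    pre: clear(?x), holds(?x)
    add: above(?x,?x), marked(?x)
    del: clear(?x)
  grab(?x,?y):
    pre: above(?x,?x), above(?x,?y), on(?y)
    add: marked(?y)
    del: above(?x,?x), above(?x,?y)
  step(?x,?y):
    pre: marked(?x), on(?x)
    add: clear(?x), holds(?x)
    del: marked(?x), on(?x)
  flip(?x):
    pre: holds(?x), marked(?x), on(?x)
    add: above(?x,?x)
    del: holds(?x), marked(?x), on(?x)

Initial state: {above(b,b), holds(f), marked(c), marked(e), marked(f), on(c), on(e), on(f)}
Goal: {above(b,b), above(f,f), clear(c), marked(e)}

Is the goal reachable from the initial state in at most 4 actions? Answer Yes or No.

1. free(f,e)  →  {above(b,b), above(f,f), holds(e), holds(f), marked(c), marked(e), marked(f), on(c), on(e), on(f)}
2. step(c,e)  →  {above(b,b), above(f,f), clear(c), holds(c), holds(e), holds(f), marked(e), marked(f), on(e), on(f)}
optimal plan length = 2; 2 ≤ 4

Yes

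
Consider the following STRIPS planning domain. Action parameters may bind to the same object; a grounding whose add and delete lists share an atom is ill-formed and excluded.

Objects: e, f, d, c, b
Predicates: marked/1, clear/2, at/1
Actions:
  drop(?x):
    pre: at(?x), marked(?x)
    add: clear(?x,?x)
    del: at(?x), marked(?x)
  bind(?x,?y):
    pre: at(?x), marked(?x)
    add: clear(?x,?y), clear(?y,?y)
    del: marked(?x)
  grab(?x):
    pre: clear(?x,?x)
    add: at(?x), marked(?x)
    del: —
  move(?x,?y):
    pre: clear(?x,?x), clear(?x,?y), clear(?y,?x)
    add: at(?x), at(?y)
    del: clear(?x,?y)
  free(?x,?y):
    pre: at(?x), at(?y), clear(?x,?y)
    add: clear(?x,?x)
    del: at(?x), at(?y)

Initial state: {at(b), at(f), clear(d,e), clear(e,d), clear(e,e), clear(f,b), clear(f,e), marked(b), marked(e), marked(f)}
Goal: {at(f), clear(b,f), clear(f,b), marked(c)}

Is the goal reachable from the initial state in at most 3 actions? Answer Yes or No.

1. bind(f,c)  →  {at(b), at(f), clear(c,c), clear(d,e), clear(e,d), clear(e,e), clear(f,b), clear(f,c), clear(f,e), marked(b), marked(e)}
2. bind(b,f)  →  {at(b), at(f), clear(b,f), clear(c,c), clear(d,e), clear(e,d), clear(e,e), clear(f,b), clear(f,c), clear(f,e), clear(f,f), marked(e)}
3. grab(c)  →  {at(b), at(c), at(f), clear(b,f), clear(c,c), clear(d,e), clear(e,d), clear(e,e), clear(f,b), clear(f,c), clear(f,e), clear(f,f), marked(c), marked(e)}
optimal plan length = 3; 3 ≤ 3

Yes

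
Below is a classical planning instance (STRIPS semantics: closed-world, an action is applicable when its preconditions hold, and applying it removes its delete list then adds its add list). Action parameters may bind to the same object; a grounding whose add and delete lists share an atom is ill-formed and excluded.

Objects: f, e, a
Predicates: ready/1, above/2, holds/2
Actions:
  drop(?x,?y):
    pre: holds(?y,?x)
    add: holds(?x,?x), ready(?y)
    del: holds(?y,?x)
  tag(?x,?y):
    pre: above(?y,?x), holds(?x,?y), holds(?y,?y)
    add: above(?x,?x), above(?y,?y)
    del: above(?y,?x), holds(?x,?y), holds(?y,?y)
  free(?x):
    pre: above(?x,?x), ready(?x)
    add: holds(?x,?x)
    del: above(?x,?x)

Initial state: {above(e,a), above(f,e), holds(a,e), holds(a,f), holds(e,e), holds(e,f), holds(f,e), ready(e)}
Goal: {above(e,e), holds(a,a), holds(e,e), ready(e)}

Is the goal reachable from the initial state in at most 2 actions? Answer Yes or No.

1. drop(f,a)  →  {above(e,a), above(f,e), holds(a,e), holds(e,e), holds(e,f), holds(f,e), holds(f,f), ready(a), ready(e)}
2. tag(a,e)  →  {above(a,a), above(e,e), above(f,e), holds(e,f), holds(f,e), holds(f,f), ready(a), ready(e)}
3. drop(e,f)  →  {above(a,a), above(e,e), above(f,e), holds(e,e), holds(e,f), holds(f,f), ready(a), ready(e), ready(f)}
4. free(a)  →  {above(e,e), above(f,e), holds(a,a), holds(e,e), holds(e,f), holds(f,f), ready(a), ready(e), ready(f)}
optimal plan length = 4; 4 > 2

No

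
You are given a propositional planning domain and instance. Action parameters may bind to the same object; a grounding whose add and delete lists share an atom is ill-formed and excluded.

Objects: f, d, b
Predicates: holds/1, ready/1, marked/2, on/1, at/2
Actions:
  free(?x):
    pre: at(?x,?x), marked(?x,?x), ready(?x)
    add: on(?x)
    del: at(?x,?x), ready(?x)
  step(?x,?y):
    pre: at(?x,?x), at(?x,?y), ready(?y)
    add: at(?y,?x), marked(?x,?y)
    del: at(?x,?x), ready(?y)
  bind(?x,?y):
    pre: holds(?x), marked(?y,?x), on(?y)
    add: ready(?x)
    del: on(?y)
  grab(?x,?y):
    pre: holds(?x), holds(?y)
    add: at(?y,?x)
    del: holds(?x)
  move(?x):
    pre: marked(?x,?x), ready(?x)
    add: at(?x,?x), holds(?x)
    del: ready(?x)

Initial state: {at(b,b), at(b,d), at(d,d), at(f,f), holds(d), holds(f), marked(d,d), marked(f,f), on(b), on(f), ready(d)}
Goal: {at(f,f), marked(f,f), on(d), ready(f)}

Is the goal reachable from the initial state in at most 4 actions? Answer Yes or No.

1. free(d)  →  {at(b,b), at(b,d), at(f,f), holds(d), holds(f), marked(d,d), marked(f,f), on(b), on(d), on(f)}
2. bind(f,f)  →  {at(b,b), at(b,d), at(f,f), holds(d), holds(f), marked(d,d), marked(f,f), on(b), on(d), ready(f)}
optimal plan length = 2; 2 ≤ 4

Yes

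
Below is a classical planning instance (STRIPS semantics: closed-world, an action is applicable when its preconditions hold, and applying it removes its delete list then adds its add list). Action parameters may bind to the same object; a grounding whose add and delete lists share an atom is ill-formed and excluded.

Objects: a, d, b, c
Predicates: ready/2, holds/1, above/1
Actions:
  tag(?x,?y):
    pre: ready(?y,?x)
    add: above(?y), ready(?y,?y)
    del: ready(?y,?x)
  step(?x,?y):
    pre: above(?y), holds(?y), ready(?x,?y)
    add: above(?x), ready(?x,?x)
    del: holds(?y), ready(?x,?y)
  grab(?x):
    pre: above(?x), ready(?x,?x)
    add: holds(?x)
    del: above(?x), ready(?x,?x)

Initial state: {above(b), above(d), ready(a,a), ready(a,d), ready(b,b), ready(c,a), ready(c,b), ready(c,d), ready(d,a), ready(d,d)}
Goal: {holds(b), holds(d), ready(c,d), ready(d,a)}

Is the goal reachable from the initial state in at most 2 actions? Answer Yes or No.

1. grab(d)  →  {above(b), holds(d), ready(a,a), ready(a,d), ready(b,b), ready(c,a), ready(c,b), ready(c,d), ready(d,a)}
2. grab(b)  →  {holds(b), holds(d), ready(a,a), ready(a,d), ready(c,a), ready(c,b), ready(c,d), ready(d,a)}
optimal plan length = 2; 2 ≤ 2

Yes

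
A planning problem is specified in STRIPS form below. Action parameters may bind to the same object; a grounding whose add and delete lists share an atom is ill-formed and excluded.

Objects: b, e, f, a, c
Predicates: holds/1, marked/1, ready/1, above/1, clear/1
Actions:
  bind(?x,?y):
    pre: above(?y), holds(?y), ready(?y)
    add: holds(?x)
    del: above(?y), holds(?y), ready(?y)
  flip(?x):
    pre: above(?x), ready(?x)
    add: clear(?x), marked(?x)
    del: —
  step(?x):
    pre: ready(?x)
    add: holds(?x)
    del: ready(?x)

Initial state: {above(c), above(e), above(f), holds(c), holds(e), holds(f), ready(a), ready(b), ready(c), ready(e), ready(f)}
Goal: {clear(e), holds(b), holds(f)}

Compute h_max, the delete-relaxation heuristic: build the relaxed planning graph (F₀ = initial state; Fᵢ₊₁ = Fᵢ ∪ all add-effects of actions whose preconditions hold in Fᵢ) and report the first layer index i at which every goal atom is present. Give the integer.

1

F0 = init (11 atoms)
F1 = F0 ∪ {clear(c), clear(e), clear(f), holds(a), holds(b), marked(c), marked(e), marked(f)}  (19 atoms)
goal ⊆ F1  ⇒  h_max = 1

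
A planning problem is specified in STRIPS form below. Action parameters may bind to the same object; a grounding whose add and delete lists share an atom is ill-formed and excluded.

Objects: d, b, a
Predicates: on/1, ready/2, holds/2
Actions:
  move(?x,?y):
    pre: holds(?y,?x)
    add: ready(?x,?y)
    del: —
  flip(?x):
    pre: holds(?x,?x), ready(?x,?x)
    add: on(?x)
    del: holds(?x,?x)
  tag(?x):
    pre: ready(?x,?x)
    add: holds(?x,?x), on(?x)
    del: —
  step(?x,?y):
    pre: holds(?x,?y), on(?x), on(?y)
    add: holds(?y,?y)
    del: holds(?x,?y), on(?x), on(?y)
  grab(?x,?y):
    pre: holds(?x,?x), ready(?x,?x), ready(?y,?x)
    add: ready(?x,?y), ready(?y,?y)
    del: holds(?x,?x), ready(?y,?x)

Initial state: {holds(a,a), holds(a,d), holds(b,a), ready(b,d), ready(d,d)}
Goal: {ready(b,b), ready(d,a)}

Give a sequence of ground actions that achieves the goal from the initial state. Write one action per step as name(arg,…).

move(d,a); tag(d); grab(d,b)

1. move(d,a)  →  {holds(a,a), holds(a,d), holds(b,a), ready(b,d), ready(d,a), ready(d,d)}
2. tag(d)  →  {holds(a,a), holds(a,d), holds(b,a), holds(d,d), on(d), ready(b,d), ready(d,a), ready(d,d)}
3. grab(d,b)  →  {holds(a,a), holds(a,d), holds(b,a), on(d), ready(b,b), ready(d,a), ready(d,b), ready(d,d)}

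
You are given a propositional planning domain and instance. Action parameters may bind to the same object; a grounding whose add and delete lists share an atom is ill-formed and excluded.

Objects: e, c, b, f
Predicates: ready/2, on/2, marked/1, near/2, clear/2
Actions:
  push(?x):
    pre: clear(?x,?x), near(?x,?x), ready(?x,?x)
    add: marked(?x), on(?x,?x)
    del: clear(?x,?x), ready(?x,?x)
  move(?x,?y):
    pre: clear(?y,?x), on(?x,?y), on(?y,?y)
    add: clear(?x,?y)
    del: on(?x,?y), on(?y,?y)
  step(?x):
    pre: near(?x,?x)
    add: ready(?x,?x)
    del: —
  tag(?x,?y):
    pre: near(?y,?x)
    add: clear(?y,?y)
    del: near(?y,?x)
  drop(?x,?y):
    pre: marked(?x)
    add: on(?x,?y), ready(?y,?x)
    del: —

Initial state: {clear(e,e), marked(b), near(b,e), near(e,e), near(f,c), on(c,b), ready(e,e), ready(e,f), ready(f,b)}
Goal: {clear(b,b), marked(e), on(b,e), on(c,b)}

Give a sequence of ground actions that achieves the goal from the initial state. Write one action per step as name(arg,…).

push(e); tag(e,b); drop(b,e)

1. push(e)  →  {marked(b), marked(e), near(b,e), near(e,e), near(f,c), on(c,b), on(e,e), ready(e,f), ready(f,b)}
2. tag(e,b)  →  {clear(b,b), marked(b), marked(e), near(e,e), near(f,c), on(c,b), on(e,e), ready(e,f), ready(f,b)}
3. drop(b,e)  →  {clear(b,b), marked(b), marked(e), near(e,e), near(f,c), on(b,e), on(c,b), on(e,e), ready(e,b), ready(e,f), ready(f,b)}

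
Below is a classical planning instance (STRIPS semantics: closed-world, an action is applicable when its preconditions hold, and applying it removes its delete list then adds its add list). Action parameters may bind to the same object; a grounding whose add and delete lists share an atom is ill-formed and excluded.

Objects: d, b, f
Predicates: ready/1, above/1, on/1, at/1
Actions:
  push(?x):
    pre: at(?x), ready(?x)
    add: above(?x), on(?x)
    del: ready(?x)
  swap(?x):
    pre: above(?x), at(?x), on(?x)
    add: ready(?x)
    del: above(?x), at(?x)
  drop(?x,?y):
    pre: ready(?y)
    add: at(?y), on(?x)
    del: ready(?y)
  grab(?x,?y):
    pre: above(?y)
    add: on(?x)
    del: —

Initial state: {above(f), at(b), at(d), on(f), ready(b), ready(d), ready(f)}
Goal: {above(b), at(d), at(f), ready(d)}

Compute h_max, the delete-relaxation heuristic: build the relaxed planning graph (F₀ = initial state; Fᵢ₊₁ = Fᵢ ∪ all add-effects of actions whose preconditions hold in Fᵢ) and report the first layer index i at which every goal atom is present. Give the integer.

1

F0 = init (7 atoms)
F1 = F0 ∪ {above(b), above(d), at(f), on(b), on(d)}  (12 atoms)
goal ⊆ F1  ⇒  h_max = 1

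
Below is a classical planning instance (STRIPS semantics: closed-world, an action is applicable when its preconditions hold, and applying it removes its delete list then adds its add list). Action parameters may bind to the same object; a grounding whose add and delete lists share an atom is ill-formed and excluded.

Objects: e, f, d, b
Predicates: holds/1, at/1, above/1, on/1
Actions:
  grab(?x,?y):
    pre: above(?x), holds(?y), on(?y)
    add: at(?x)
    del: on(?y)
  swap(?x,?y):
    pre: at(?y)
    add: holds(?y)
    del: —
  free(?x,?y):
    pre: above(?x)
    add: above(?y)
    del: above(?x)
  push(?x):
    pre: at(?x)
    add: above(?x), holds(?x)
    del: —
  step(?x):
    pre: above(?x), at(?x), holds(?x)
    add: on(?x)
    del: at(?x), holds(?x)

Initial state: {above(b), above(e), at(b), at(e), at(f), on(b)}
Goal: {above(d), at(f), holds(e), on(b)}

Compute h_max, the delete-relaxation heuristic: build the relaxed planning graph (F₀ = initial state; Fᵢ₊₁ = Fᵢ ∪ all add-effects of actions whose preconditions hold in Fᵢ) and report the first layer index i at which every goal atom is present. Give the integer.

1

F0 = init (6 atoms)
F1 = F0 ∪ {above(d), above(f), holds(b), holds(e), holds(f)}  (11 atoms)
goal ⊆ F1  ⇒  h_max = 1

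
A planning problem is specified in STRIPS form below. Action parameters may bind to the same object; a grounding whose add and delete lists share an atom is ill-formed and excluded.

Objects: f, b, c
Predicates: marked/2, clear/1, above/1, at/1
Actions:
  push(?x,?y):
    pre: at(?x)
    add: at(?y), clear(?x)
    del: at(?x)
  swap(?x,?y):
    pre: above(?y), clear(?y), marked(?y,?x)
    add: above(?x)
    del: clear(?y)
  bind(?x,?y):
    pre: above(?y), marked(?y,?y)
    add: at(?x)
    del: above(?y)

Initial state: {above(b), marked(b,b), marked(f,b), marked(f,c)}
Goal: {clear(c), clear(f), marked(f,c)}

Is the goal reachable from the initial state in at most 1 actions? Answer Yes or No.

1. bind(f,b)  →  {at(f), marked(b,b), marked(f,b), marked(f,c)}
2. push(f,c)  →  {at(c), clear(f), marked(b,b), marked(f,b), marked(f,c)}
3. push(c,f)  →  {at(f), clear(c), clear(f), marked(b,b), marked(f,b), marked(f,c)}
optimal plan length = 3; 3 > 1

No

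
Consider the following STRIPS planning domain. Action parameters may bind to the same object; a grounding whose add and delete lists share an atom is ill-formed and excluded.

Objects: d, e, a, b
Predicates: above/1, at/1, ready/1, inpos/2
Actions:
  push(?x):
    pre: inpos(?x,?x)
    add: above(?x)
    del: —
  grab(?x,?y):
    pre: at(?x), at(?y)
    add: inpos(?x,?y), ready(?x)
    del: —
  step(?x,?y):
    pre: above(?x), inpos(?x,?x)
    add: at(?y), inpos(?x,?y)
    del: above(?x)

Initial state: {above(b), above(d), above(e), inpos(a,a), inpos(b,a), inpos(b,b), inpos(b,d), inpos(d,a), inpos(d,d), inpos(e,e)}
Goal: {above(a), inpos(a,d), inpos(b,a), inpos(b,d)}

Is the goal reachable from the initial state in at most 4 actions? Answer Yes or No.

1. push(a)  →  {above(a), above(b), above(d), above(e), inpos(a,a), inpos(b,a), inpos(b,b), inpos(b,d), inpos(d,a), inpos(d,d), inpos(e,e)}
2. step(a,d)  →  {above(b), above(d), above(e), at(d), inpos(a,a), inpos(a,d), inpos(b,a), inpos(b,b), inpos(b,d), inpos(d,a), inpos(d,d), inpos(e,e)}
3. push(a)  →  {above(a), above(b), above(d), above(e), at(d), inpos(a,a), inpos(a,d), inpos(b,a), inpos(b,b), inpos(b,d), inpos(d,a), inpos(d,d), inpos(e,e)}
optimal plan length = 3; 3 ≤ 4

Yes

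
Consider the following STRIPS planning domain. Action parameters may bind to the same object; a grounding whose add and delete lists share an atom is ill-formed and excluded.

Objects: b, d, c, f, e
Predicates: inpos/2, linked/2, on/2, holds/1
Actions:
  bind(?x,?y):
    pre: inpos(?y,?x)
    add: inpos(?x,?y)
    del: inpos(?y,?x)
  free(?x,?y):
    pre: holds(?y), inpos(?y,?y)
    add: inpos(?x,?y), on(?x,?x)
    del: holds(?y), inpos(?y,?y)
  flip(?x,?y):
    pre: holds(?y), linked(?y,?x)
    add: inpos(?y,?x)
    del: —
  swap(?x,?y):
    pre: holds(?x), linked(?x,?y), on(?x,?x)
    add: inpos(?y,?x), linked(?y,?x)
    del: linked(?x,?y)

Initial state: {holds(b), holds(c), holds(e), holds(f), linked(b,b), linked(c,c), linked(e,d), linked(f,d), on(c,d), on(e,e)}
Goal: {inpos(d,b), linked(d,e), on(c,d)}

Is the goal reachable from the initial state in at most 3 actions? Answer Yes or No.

1. flip(b,b)  →  {holds(b), holds(c), holds(e), holds(f), inpos(b,b), linked(b,b), linked(c,c), linked(e,d), linked(f,d), on(c,d), on(e,e)}
2. free(d,b)  →  {holds(c), holds(e), holds(f), inpos(d,b), linked(b,b), linked(c,c), linked(e,d), linked(f,d), on(c,d), on(d,d), on(e,e)}
3. swap(e,d)  →  {holds(c), holds(e), holds(f), inpos(d,b), inpos(d,e), linked(b,b), linked(c,c), linked(d,e), linked(f,d), on(c,d), on(d,d), on(e,e)}
optimal plan length = 3; 3 ≤ 3

Yes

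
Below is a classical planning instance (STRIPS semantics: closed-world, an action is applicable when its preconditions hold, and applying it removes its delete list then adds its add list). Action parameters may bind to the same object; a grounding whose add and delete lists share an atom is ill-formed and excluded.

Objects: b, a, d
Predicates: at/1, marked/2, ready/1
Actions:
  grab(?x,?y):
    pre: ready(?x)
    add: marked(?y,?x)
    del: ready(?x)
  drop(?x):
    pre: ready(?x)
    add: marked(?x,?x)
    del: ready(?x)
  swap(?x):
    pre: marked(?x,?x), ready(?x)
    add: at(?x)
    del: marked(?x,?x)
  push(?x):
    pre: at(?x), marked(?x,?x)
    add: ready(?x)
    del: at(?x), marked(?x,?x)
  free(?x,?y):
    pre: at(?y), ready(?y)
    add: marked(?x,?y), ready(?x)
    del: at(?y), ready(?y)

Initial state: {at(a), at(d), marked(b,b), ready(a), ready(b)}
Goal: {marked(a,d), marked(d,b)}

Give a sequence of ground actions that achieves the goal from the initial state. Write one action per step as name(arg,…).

grab(b,d); free(d,a); grab(d,a)

1. grab(b,d)  →  {at(a), at(d), marked(b,b), marked(d,b), ready(a)}
2. free(d,a)  →  {at(d), marked(b,b), marked(d,a), marked(d,b), ready(d)}
3. grab(d,a)  →  {at(d), marked(a,d), marked(b,b), marked(d,a), marked(d,b)}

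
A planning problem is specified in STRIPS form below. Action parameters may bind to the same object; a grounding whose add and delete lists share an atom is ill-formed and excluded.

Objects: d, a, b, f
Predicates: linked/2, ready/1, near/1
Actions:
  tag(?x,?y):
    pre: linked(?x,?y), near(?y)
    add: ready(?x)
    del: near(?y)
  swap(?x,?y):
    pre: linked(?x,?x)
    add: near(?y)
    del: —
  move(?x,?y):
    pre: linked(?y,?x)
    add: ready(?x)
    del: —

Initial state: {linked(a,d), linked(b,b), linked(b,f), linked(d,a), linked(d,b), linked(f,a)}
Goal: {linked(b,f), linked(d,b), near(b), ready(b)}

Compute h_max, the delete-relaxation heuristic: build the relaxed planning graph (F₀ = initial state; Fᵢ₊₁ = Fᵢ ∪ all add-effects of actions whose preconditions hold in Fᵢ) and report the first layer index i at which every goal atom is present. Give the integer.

F0 = init (6 atoms)
F1 = F0 ∪ {near(a), near(b), near(d), near(f), ready(a), ready(b), ready(d), ready(f)}  (14 atoms)
goal ⊆ F1  ⇒  h_max = 1

1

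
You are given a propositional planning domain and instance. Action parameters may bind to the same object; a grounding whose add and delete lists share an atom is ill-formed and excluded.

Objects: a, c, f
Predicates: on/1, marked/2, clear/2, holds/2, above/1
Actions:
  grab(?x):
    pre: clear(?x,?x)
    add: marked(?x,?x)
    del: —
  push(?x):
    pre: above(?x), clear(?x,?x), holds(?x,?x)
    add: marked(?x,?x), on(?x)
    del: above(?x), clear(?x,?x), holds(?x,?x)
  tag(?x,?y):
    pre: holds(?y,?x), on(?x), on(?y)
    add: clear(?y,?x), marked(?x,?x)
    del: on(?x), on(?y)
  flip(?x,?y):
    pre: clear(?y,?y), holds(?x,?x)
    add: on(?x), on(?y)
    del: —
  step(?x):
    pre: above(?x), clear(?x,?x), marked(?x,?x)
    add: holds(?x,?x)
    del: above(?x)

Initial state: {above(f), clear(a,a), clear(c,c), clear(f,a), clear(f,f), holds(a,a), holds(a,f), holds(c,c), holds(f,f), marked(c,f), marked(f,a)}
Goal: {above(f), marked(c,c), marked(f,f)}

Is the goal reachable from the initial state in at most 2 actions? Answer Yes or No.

1. grab(c)  →  {above(f), clear(a,a), clear(c,c), clear(f,a), clear(f,f), holds(a,a), holds(a,f), holds(c,c), holds(f,f), marked(c,c), marked(c,f), marked(f,a)}
2. grab(f)  →  {above(f), clear(a,a), clear(c,c), clear(f,a), clear(f,f), holds(a,a), holds(a,f), holds(c,c), holds(f,f), marked(c,c), marked(c,f), marked(f,a), marked(f,f)}
optimal plan length = 2; 2 ≤ 2

Yes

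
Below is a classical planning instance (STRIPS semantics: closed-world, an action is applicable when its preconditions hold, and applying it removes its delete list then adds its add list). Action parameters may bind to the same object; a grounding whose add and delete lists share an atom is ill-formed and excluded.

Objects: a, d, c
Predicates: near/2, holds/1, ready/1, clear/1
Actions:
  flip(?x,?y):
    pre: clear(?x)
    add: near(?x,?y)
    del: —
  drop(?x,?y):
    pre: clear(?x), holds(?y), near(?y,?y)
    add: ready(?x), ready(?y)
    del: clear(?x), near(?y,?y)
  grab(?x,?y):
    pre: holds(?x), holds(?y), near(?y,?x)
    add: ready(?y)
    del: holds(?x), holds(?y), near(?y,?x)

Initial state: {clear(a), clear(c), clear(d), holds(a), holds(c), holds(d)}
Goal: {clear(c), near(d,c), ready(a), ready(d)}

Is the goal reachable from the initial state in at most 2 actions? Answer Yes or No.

No

1. flip(a,a)  →  {clear(a), clear(c), clear(d), holds(a), holds(c), holds(d), near(a,a)}
2. flip(d,c)  →  {clear(a), clear(c), clear(d), holds(a), holds(c), holds(d), near(a,a), near(d,c)}
3. drop(d,a)  →  {clear(a), clear(c), holds(a), holds(c), holds(d), near(d,c), ready(a), ready(d)}
optimal plan length = 3; 3 > 2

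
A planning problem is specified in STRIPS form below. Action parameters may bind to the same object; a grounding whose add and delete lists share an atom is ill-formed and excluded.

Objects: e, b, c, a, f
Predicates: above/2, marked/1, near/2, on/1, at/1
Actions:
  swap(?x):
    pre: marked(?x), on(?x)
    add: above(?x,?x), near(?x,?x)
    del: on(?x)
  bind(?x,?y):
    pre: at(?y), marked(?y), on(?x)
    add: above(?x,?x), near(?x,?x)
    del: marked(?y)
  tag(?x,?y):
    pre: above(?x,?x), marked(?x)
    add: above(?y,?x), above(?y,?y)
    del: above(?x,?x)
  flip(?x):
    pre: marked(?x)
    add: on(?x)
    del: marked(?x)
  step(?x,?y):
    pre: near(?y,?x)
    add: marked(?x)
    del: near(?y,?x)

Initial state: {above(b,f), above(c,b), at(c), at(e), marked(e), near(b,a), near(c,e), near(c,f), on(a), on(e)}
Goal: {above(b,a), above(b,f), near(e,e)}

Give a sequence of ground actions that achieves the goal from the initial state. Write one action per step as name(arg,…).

1. swap(e)  →  {above(b,f), above(c,b), above(e,e), at(c), at(e), marked(e), near(b,a), near(c,e), near(c,f), near(e,e), on(a)}
2. bind(a,e)  →  {above(a,a), above(b,f), above(c,b), above(e,e), at(c), at(e), near(a,a), near(b,a), near(c,e), near(c,f), near(e,e), on(a)}
3. step(a,b)  →  {above(a,a), above(b,f), above(c,b), above(e,e), at(c), at(e), marked(a), near(a,a), near(c,e), near(c,f), near(e,e), on(a)}
4. tag(a,b)  →  {above(b,a), above(b,b), above(b,f), above(c,b), above(e,e), at(c), at(e), marked(a), near(a,a), near(c,e), near(c,f), near(e,e), on(a)}

swap(e); bind(a,e); step(a,b); tag(a,b)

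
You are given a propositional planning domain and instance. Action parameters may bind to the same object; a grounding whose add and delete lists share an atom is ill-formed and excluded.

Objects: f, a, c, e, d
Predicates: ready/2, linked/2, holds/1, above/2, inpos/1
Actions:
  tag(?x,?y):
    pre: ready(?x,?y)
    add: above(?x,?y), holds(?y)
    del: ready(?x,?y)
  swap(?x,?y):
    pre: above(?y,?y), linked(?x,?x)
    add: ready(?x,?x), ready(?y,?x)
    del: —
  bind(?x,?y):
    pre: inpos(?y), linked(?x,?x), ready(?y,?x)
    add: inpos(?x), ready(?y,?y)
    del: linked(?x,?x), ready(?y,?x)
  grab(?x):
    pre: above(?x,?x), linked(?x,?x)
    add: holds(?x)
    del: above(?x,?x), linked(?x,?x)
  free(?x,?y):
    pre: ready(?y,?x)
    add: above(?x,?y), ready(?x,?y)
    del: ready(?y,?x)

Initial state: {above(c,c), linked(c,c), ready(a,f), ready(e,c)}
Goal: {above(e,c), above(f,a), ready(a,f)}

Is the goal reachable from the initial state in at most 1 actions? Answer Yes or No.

No

1. tag(e,c)  →  {above(c,c), above(e,c), holds(c), linked(c,c), ready(a,f)}
2. free(f,a)  →  {above(c,c), above(e,c), above(f,a), holds(c), linked(c,c), ready(f,a)}
3. free(a,f)  →  {above(a,f), above(c,c), above(e,c), above(f,a), holds(c), linked(c,c), ready(a,f)}
optimal plan length = 3; 3 > 1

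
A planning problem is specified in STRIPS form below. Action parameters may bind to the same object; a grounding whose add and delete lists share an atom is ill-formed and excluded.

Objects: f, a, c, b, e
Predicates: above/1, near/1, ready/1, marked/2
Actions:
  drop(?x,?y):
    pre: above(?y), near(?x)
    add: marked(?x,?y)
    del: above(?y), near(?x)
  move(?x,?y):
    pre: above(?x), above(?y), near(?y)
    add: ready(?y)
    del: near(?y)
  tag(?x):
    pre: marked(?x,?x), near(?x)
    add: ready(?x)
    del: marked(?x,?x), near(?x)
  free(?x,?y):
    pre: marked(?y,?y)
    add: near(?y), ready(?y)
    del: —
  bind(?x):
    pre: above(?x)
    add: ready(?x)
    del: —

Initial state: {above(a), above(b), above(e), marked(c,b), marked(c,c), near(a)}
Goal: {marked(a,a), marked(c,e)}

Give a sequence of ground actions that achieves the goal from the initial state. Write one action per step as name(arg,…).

drop(a,a); free(f,c); drop(c,e)

1. drop(a,a)  →  {above(b), above(e), marked(a,a), marked(c,b), marked(c,c)}
2. free(f,c)  →  {above(b), above(e), marked(a,a), marked(c,b), marked(c,c), near(c), ready(c)}
3. drop(c,e)  →  {above(b), marked(a,a), marked(c,b), marked(c,c), marked(c,e), ready(c)}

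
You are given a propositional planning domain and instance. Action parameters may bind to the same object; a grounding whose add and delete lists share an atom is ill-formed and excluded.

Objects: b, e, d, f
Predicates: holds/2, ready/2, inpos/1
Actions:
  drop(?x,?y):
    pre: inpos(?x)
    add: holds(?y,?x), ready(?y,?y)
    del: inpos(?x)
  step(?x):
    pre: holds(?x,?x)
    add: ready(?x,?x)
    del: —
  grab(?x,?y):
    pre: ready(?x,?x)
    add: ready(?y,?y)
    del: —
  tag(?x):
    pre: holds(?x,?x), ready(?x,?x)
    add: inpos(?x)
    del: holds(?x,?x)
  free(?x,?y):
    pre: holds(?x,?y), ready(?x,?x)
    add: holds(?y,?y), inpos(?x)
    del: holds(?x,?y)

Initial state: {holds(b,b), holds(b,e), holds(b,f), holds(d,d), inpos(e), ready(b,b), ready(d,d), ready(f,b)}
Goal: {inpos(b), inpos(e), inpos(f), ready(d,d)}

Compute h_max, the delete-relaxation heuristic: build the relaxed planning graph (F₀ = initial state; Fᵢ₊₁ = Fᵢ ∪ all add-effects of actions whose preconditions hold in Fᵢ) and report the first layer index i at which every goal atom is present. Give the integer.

F0 = init (8 atoms)
F1 = F0 ∪ {holds(d,e), holds(e,e), holds(f,e), holds(f,f), inpos(b), inpos(d), ready(e,e), ready(f,f)}  (16 atoms)
F2 = F1 ∪ {holds(b,d), holds(d,b), holds(e,b), holds(e,d), holds(f,b), holds(f,d), inpos(f)}  (23 atoms)
goal ⊆ F2  ⇒  h_max = 2

2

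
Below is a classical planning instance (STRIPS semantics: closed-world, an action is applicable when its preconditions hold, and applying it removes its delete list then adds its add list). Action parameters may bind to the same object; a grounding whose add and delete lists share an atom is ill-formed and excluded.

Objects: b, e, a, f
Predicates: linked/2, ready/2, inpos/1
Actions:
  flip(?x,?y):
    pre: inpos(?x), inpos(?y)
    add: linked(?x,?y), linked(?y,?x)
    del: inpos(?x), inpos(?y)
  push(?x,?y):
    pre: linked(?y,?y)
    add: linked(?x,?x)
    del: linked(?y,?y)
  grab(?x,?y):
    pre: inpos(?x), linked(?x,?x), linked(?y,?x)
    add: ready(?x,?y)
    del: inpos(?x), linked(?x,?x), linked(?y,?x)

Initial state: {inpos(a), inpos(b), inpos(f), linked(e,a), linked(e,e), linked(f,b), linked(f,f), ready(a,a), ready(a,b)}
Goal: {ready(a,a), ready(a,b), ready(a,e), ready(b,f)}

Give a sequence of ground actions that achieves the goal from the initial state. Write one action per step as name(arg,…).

push(b,e); push(a,f); grab(b,f); grab(a,e)

1. push(b,e)  →  {inpos(a), inpos(b), inpos(f), linked(b,b), linked(e,a), linked(f,b), linked(f,f), ready(a,a), ready(a,b)}
2. push(a,f)  →  {inpos(a), inpos(b), inpos(f), linked(a,a), linked(b,b), linked(e,a), linked(f,b), ready(a,a), ready(a,b)}
3. grab(b,f)  →  {inpos(a), inpos(f), linked(a,a), linked(e,a), ready(a,a), ready(a,b), ready(b,f)}
4. grab(a,e)  →  {inpos(f), ready(a,a), ready(a,b), ready(a,e), ready(b,f)}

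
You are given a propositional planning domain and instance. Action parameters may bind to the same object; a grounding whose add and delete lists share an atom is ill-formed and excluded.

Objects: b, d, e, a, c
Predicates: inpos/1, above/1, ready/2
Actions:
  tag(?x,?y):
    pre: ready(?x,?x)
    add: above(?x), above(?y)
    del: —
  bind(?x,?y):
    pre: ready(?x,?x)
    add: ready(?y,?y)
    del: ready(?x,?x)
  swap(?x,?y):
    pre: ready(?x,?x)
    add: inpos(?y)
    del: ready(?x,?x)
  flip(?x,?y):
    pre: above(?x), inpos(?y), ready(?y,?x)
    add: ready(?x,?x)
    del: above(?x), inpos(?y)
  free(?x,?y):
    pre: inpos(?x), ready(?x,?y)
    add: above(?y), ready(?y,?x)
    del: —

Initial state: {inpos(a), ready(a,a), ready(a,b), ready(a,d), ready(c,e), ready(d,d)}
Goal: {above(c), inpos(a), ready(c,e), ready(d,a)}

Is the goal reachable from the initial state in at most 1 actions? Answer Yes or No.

No

1. tag(d,c)  →  {above(c), above(d), inpos(a), ready(a,a), ready(a,b), ready(a,d), ready(c,e), ready(d,d)}
2. free(a,d)  →  {above(c), above(d), inpos(a), ready(a,a), ready(a,b), ready(a,d), ready(c,e), ready(d,a), ready(d,d)}
optimal plan length = 2; 2 > 1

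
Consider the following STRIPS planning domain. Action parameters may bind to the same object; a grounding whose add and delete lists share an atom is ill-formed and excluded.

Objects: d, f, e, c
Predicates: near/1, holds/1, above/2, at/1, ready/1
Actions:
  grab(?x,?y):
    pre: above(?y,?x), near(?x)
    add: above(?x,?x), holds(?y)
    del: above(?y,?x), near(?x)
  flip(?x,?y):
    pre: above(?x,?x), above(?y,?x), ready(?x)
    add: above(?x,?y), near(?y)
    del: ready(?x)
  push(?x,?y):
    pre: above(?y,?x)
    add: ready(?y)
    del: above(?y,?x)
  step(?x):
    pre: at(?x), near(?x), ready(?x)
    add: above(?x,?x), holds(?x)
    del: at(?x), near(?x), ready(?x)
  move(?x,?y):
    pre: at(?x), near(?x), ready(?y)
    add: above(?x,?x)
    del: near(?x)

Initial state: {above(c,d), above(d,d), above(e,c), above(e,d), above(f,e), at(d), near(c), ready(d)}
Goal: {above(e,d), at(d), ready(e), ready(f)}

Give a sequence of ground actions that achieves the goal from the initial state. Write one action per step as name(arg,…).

1. push(e,f)  →  {above(c,d), above(d,d), above(e,c), above(e,d), at(d), near(c), ready(d), ready(f)}
2. push(c,e)  →  {above(c,d), above(d,d), above(e,d), at(d), near(c), ready(d), ready(e), ready(f)}

push(e,f); push(c,e)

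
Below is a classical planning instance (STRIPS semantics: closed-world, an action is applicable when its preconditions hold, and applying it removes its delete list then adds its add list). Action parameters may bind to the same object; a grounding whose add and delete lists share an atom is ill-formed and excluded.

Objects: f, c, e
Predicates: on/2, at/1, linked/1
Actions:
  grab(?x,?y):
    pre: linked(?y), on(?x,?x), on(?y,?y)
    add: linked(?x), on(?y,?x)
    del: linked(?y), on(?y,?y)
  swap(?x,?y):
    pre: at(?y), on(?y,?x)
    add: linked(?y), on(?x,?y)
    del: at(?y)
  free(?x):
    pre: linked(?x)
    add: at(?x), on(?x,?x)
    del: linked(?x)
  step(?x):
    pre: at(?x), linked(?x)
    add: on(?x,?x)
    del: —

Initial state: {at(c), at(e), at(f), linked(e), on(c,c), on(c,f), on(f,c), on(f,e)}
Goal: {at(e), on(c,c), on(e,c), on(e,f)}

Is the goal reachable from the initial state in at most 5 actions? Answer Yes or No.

1. swap(e,f)  →  {at(c), at(e), linked(e), linked(f), on(c,c), on(c,f), on(e,f), on(f,c), on(f,e)}
2. step(e)  →  {at(c), at(e), linked(e), linked(f), on(c,c), on(c,f), on(e,e), on(e,f), on(f,c), on(f,e)}
3. grab(c,e)  →  {at(c), at(e), linked(c), linked(f), on(c,c), on(c,f), on(e,c), on(e,f), on(f,c), on(f,e)}
optimal plan length = 3; 3 ≤ 5

Yes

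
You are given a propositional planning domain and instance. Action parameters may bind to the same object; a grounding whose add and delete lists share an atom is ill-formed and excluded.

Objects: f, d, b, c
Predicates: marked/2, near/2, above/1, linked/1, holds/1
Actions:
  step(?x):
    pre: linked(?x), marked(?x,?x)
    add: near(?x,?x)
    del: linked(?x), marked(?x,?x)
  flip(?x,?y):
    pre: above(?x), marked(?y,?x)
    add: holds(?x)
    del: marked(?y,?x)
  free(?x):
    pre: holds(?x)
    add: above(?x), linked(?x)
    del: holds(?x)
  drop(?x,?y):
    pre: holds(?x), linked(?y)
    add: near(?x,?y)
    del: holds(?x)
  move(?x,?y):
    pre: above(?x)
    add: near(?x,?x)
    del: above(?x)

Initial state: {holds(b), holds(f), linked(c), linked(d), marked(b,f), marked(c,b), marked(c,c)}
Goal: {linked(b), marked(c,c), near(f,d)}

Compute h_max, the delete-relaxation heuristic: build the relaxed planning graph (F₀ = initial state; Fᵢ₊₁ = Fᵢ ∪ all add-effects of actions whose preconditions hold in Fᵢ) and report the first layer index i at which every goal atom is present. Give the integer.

F0 = init (7 atoms)
F1 = F0 ∪ {above(b), above(f), linked(b), linked(f), near(b,c), near(b,d), near(c,c), near(f,c), near(f,d)}  (16 atoms)
goal ⊆ F1  ⇒  h_max = 1

1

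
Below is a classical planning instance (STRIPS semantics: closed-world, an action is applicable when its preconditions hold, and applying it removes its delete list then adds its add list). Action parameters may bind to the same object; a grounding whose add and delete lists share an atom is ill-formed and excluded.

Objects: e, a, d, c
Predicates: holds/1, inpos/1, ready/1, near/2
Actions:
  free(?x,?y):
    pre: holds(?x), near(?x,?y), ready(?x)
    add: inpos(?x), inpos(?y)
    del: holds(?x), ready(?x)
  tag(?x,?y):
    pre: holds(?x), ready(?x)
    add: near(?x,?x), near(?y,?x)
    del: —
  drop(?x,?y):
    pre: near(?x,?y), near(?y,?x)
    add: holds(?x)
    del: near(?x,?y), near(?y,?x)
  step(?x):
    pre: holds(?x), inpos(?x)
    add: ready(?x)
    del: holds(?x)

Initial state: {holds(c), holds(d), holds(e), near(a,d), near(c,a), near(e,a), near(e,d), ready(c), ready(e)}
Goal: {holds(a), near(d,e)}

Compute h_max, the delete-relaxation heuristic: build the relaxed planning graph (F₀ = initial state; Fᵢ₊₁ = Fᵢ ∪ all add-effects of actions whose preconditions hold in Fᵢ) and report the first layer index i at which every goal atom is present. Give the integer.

2

F0 = init (9 atoms)
F1 = F0 ∪ {inpos(a), inpos(c), inpos(d), inpos(e), near(a,c), near(a,e), near(c,c), near(c,e), near(d,c), near(d,e), near(e,c), near(e,e)}  (21 atoms)
F2 = F1 ∪ {holds(a), ready(d)}  (23 atoms)
goal ⊆ F2  ⇒  h_max = 2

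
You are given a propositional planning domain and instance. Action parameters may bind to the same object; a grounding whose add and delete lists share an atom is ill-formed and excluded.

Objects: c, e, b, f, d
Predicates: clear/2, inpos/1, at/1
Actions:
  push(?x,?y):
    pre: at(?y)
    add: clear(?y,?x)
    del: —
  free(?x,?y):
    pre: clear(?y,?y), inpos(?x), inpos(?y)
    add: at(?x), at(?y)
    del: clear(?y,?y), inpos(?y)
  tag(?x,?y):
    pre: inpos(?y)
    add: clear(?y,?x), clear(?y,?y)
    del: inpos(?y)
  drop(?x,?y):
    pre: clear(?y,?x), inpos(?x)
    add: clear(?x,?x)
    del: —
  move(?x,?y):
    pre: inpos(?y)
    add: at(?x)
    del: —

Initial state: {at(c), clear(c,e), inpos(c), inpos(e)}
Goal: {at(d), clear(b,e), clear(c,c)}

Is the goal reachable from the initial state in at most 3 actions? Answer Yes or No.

No

1. push(c,c)  →  {at(c), clear(c,c), clear(c,e), inpos(c), inpos(e)}
2. move(b,c)  →  {at(b), at(c), clear(c,c), clear(c,e), inpos(c), inpos(e)}
3. push(e,b)  →  {at(b), at(c), clear(b,e), clear(c,c), clear(c,e), inpos(c), inpos(e)}
4. move(d,c)  →  {at(b), at(c), at(d), clear(b,e), clear(c,c), clear(c,e), inpos(c), inpos(e)}
optimal plan length = 4; 4 > 3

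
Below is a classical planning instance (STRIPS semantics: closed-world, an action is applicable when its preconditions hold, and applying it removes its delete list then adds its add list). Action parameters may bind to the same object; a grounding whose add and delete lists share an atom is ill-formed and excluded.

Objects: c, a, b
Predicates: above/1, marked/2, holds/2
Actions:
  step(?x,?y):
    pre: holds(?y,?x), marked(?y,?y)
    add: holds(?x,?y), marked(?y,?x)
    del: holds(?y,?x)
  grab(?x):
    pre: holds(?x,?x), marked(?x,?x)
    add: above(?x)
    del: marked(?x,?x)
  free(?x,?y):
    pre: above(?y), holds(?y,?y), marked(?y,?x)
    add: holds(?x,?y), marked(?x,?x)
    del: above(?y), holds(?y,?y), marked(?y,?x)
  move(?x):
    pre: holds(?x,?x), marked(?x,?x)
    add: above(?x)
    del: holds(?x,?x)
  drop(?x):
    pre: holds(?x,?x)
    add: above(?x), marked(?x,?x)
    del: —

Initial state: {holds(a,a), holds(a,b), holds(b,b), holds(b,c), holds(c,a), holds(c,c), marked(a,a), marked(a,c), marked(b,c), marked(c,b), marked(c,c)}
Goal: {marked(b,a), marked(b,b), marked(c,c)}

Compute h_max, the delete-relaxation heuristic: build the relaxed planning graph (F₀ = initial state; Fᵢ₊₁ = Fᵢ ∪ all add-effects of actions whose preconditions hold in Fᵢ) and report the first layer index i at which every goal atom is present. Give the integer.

2

F0 = init (11 atoms)
F1 = F0 ∪ {above(a), above(b), above(c), holds(a,c), holds(b,a), marked(a,b), marked(b,b), marked(c,a)}  (19 atoms)
F2 = F1 ∪ {holds(c,b), marked(b,a)}  (21 atoms)
goal ⊆ F2  ⇒  h_max = 2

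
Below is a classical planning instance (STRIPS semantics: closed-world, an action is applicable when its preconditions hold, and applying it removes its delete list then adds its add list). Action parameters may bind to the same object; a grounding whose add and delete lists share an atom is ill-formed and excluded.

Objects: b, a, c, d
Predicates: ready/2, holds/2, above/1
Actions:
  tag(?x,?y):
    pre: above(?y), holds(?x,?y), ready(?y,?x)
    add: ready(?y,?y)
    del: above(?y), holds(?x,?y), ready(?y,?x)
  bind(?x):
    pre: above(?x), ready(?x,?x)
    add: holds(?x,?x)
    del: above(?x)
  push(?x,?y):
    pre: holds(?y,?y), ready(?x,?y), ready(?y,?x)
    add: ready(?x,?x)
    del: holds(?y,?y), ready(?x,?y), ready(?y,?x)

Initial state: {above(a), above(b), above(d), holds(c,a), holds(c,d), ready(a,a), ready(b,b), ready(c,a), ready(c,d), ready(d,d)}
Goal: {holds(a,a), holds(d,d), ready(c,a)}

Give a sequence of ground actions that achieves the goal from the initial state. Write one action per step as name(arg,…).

bind(a); bind(d)

1. bind(a)  →  {above(b), above(d), holds(a,a), holds(c,a), holds(c,d), ready(a,a), ready(b,b), ready(c,a), ready(c,d), ready(d,d)}
2. bind(d)  →  {above(b), holds(a,a), holds(c,a), holds(c,d), holds(d,d), ready(a,a), ready(b,b), ready(c,a), ready(c,d), ready(d,d)}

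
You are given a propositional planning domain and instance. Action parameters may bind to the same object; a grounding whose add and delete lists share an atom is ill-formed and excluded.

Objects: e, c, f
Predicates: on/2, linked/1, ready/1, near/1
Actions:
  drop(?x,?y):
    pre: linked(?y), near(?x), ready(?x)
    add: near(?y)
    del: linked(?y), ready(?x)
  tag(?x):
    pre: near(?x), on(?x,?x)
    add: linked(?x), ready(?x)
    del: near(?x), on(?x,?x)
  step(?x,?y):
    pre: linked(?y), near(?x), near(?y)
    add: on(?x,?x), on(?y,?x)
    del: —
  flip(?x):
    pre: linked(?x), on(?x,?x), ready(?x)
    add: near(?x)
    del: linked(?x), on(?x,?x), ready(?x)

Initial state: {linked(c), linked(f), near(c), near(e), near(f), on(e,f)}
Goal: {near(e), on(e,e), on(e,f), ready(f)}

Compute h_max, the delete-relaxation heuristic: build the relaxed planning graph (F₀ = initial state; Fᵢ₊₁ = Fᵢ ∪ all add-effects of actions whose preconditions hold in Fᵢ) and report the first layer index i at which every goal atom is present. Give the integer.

2

F0 = init (6 atoms)
F1 = F0 ∪ {on(c,c), on(c,e), on(c,f), on(e,e), on(f,c), on(f,e), on(f,f)}  (13 atoms)
F2 = F1 ∪ {linked(e), ready(c), ready(e), ready(f)}  (17 atoms)
goal ⊆ F2  ⇒  h_max = 2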